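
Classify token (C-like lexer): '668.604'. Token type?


Pattern: digits with a decimal point
Type: FLOAT_LITERAL


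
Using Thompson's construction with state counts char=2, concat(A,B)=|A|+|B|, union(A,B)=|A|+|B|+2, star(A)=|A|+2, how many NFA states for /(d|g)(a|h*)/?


Syntax tree has 4 char leaf(s), 2 union(s), 1 star(s)
chars contribute 4×2 = 8; each union adds +2; each star adds +2
Total: 8 + 4 + 2 = 14 states


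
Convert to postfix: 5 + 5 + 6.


Left to right (same or higher precedence on left)
Postfix: 5 5 + 6 +


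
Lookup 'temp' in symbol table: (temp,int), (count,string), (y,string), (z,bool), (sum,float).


Lookup 'temp' → type int


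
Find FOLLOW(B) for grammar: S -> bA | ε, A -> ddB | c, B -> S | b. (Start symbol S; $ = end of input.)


$ ∈ FOLLOW(S). For each A -> αBβ: add FIRST(β)\{ε} to FOLLOW(B); if β nullable, add FOLLOW(A).
FOLLOW(B) = {$}


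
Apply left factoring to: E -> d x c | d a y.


Common prefix: 'd'
Factored: E -> d E', E' -> x c | a y


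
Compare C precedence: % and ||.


'%' is multiplicative (level 10); '||' is logical OR (level 1)
Higher level binds tighter
'%' has higher precedence than '||'


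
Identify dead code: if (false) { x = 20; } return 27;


condition is constant false, so the whole block is unreachable
Dead: 'if (false) { x = 20; }'


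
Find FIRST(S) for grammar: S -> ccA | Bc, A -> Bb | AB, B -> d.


Per alternative of S: FIRST(ccA) = {c}; FIRST(Bc) = {d}
FIRST(S) = {c, d}


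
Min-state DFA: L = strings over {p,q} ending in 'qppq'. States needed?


Track the longest suffix of input matching a prefix of 'qppq': 5 classes (prefixes of length 0..4)
Minimal DFA: 5 states


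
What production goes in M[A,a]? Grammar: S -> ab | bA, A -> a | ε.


For [A, a]: 'a' ∈ FIRST(a)
Entry: A -> a


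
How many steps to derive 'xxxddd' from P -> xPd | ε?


Derivation: P => xPd => xxPdd => xxxPddd => xxxddd
Steps: 4


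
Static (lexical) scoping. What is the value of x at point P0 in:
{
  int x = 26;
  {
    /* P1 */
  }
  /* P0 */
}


x declared in the same block as P0
x = 26


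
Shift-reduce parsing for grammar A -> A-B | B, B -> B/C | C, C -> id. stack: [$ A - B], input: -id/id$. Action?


handle 'A-B' on top; lookahead ∈ FOLLOW(A) = {-, $}
Action: reduce (A -> A-B)


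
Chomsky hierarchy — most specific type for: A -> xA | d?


Right-linear: every RHS is a terminal or a terminal followed by one nonterminal
Classification: Type 3 (Regular)


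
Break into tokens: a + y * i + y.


Scan left to right, longest-match per lexeme
Tokens: ID(a), OP(+), ID(y), OP(*), ID(i), OP(+), ID(y)


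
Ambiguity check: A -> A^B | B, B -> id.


precedence layered via separate nonterminal B: deterministic
Unambiguous


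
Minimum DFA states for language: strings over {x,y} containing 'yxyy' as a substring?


KMP-style automaton: 4 progress states + 1 absorbing accept = 5
Minimal DFA: 5 states


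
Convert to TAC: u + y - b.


Break into single-operator statements:
t1 = u + y
t2 = t1 - b


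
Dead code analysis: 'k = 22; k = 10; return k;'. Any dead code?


first assignment to k is overwritten before any read
Dead: 'k = 22'


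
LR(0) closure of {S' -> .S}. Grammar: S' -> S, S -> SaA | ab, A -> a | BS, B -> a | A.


Start: S' -> .S
For each item with dot before a nonterminal B, add B -> .γ for every B-production
Closure: [S' -> .S, S -> .SaA, S -> .ab]


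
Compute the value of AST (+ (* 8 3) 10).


Evaluate inner: (* 8 3) = 24
Evaluate root: (+ 24 10) = 34
Result: 34


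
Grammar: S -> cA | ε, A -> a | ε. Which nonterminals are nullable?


A nonterminal is nullable iff some alternative derives ε (directly, or every symbol in it is nullable)
Nullable: {A, S}


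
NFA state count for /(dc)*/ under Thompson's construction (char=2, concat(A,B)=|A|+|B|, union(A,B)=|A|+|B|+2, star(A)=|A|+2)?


Syntax tree has 2 char leaf(s), 0 union(s), 1 star(s)
chars contribute 2×2 = 4; each union adds +2; each star adds +2
Total: 4 + 0 + 2 = 6 states


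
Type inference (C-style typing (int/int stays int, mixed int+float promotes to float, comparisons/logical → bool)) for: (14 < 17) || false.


Operand types: bool || bool
Rule: logical operators take bool operands and yield bool
Result type: bool


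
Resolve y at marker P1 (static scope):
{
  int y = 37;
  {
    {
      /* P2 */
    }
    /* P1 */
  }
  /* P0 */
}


P1's block does not declare y; resolves to the enclosing declaration at depth 0
y = 37


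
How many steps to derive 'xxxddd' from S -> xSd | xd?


Derivation: S => xSd => xxSdd => xxxddd
Steps: 3


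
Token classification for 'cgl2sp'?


Pattern: letter/underscore followed by alphanumerics, not a keyword
Type: IDENTIFIER


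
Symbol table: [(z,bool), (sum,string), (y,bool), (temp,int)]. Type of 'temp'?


Lookup 'temp' → type int


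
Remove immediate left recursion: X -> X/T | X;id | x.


Left-recursive alternatives: X/T, X;id; non-recursive: x
Introduce X': X -> xX', X' -> /TX' | ;idX' | ε


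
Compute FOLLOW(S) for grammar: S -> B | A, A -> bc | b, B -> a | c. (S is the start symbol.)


$ ∈ FOLLOW(S). For each A -> αBβ: add FIRST(β)\{ε} to FOLLOW(B); if β nullable, add FOLLOW(A).
FOLLOW(S) = {$}


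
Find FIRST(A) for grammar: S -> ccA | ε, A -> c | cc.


Per alternative of A: FIRST(c) = {c}; FIRST(cc) = {c}
FIRST(A) = {c}


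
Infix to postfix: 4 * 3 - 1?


Left to right (same or higher precedence on left)
Postfix: 4 3 * 1 -


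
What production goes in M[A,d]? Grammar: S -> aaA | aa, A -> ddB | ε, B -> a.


For [A, d]: 'd' ∈ FIRST(ddB)
Entry: A -> ddB


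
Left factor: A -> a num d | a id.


Common prefix: 'a'
Factored: A -> a A', A' -> num d | id


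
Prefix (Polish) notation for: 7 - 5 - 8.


left-to-right (same/higher precedence on left): tree is (- (- 7 5) 8)
Prefix: - - 7 5 8


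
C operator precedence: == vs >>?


'>>' is shift (level 8); '==' is equality (level 6)
Higher level binds tighter
'>>' has higher precedence than '=='


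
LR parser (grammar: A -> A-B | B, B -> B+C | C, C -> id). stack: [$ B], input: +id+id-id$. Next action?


shift '+' to continue B -> B+C
Action: shift


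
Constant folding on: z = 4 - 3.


4 - 3 = 1 at compile time
Optimized: z = 1


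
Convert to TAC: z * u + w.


Break into single-operator statements:
t1 = z * u
t2 = t1 + w


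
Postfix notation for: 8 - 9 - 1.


Left to right (same or higher precedence on left)
Postfix: 8 9 - 1 -


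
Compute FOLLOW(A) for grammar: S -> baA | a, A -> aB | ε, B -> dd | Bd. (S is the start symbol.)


$ ∈ FOLLOW(S). For each A -> αBβ: add FIRST(β)\{ε} to FOLLOW(B); if β nullable, add FOLLOW(A).
FOLLOW(A) = {$}


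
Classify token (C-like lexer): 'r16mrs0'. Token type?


Pattern: letter/underscore followed by alphanumerics, not a keyword
Type: IDENTIFIER


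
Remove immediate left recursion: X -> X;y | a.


Left-recursive alternatives: X;y; non-recursive: a
Introduce X': X -> aX', X' -> ;yX' | ε


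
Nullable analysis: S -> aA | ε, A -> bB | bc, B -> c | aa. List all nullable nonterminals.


A nonterminal is nullable iff some alternative derives ε (directly, or every symbol in it is nullable)
Nullable: {S}


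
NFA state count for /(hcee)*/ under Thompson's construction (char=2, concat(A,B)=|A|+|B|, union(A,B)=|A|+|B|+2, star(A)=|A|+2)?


Syntax tree has 4 char leaf(s), 0 union(s), 1 star(s)
chars contribute 4×2 = 8; each union adds +2; each star adds +2
Total: 8 + 0 + 2 = 10 states


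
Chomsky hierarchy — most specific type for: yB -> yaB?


LHS has context (more than one symbol) and |LHS| ≤ |RHS|
Classification: Type 1 (Context-Sensitive)


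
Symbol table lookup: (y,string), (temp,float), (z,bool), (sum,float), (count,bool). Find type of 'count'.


Lookup 'count' → type bool


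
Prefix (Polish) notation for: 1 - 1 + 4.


left-to-right (same/higher precedence on left): tree is (+ (- 1 1) 4)
Prefix: + - 1 1 4


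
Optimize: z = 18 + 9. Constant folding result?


18 + 9 = 27 at compile time
Optimized: z = 27


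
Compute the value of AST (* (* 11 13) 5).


Evaluate inner: (* 11 13) = 143
Evaluate root: (* 143 5) = 715
Result: 715


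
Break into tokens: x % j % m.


Scan left to right, longest-match per lexeme
Tokens: ID(x), OP(%), ID(j), OP(%), ID(m)


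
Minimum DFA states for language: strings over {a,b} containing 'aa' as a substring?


KMP-style automaton: 2 progress states + 1 absorbing accept = 3
Minimal DFA: 3 states


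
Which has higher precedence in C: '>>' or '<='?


'>>' is shift (level 8); '<=' is relational (level 7)
Higher level binds tighter
'>>' has higher precedence than '<='


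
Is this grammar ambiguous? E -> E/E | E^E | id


'id/id^id' has two parse trees (no precedence encoded between / and ^)
Ambiguous


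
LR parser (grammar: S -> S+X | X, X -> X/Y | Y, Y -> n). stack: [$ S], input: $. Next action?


start symbol S on stack, input exhausted
Action: accept


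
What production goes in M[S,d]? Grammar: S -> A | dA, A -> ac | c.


For [S, d]: 'd' ∈ FIRST(dA)
Entry: S -> dA


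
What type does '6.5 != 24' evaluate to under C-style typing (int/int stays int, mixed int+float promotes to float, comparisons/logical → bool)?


Operand types: float != int
Rule: comparison yields bool
Result type: bool


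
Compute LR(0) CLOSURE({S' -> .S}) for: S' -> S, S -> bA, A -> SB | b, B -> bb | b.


Start: S' -> .S
For each item with dot before a nonterminal B, add B -> .γ for every B-production
Closure: [S' -> .S, S -> .bA]


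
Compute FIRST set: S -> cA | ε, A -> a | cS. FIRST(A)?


Per alternative of A: FIRST(a) = {a}; FIRST(cS) = {c}
FIRST(A) = {a, c}


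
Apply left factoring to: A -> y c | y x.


Common prefix: 'y'
Factored: A -> y A', A' -> c | x


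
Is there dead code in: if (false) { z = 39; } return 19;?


condition is constant false, so the whole block is unreachable
Dead: 'if (false) { z = 39; }'


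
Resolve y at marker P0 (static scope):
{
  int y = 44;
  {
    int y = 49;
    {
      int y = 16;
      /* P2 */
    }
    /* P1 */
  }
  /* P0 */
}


y declared in the same block as P0
y = 44


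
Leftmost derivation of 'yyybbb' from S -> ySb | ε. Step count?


Derivation: S => ySb => yySbb => yyySbbb => yyybbb
Steps: 4


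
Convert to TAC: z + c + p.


Break into single-operator statements:
t1 = z + c
t2 = t1 + p


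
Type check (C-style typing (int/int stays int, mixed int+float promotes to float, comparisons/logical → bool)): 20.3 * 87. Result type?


Operand types: float * int
Rule: mixed int/float promotes to float; int/int stays int
Result type: float


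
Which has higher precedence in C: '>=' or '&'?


'>=' is relational (level 7); '&' is bitwise AND (level 5)
Higher level binds tighter
'>=' has higher precedence than '&'


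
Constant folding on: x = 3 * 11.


3 * 11 = 33 at compile time
Optimized: x = 33


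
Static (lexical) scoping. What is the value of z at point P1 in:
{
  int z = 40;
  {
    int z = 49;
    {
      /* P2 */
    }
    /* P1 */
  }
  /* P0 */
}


z declared in the same block as P1
z = 49


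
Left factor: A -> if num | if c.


Common prefix: 'if'
Factored: A -> if A', A' -> num | c


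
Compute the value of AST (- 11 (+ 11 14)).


Evaluate inner: (+ 11 14) = 25
Evaluate root: (- 11 25) = -14
Result: -14


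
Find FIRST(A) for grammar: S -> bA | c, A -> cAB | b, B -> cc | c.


Per alternative of A: FIRST(cAB) = {c}; FIRST(b) = {b}
FIRST(A) = {b, c}


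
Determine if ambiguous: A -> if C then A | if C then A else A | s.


dangling else: 'if C then if C then s else s' parses two ways
Ambiguous


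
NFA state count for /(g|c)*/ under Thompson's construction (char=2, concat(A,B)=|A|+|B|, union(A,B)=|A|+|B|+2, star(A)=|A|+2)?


Syntax tree has 2 char leaf(s), 1 union(s), 1 star(s)
chars contribute 2×2 = 4; each union adds +2; each star adds +2
Total: 4 + 2 + 2 = 8 states


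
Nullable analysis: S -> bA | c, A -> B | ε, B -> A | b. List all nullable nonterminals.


A nonterminal is nullable iff some alternative derives ε (directly, or every symbol in it is nullable)
Nullable: {A, B}


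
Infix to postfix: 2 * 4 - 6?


Left to right (same or higher precedence on left)
Postfix: 2 4 * 6 -


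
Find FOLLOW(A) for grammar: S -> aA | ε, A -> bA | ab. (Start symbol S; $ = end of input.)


$ ∈ FOLLOW(S). For each A -> αBβ: add FIRST(β)\{ε} to FOLLOW(B); if β nullable, add FOLLOW(A).
FOLLOW(A) = {$}


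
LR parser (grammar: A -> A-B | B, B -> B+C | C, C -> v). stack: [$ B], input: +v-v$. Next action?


shift '+' to continue B -> B+C
Action: shift


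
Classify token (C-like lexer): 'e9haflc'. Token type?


Pattern: letter/underscore followed by alphanumerics, not a keyword
Type: IDENTIFIER


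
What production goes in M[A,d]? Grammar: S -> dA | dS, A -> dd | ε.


For [A, d]: 'd' ∈ FIRST(dd)
Entry: A -> dd


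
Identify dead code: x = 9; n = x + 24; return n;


x is read by n's definition; n is returned
No dead code


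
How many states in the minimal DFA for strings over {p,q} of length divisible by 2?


Track length mod 2: states 0..1, accept at 0
Minimal DFA: 2 states


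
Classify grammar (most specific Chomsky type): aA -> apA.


LHS has context (more than one symbol) and |LHS| ≤ |RHS|
Classification: Type 1 (Context-Sensitive)


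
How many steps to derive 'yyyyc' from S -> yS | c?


Derivation: S => yS => yyS => yyyS => yyyyS => yyyyc
Steps: 5


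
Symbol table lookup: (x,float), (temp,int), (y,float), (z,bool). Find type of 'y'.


Lookup 'y' → type float


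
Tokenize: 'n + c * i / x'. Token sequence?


Scan left to right, longest-match per lexeme
Tokens: ID(n), OP(+), ID(c), OP(*), ID(i), OP(/), ID(x)


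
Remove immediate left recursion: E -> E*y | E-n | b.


Left-recursive alternatives: E*y, E-n; non-recursive: b
Introduce E': E -> bE', E' -> *yE' | -nE' | ε


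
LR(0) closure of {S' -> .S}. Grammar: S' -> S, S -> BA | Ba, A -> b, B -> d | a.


Start: S' -> .S
For each item with dot before a nonterminal B, add B -> .γ for every B-production
Closure: [S' -> .S, S -> .BA, S -> .Ba, B -> .d, B -> .a]


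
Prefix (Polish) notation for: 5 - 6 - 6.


left-to-right (same/higher precedence on left): tree is (- (- 5 6) 6)
Prefix: - - 5 6 6


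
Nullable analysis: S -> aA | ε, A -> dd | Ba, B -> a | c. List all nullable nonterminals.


A nonterminal is nullable iff some alternative derives ε (directly, or every symbol in it is nullable)
Nullable: {S}


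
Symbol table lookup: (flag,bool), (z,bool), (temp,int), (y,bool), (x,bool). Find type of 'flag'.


Lookup 'flag' → type bool


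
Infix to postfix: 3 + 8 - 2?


Left to right (same or higher precedence on left)
Postfix: 3 8 + 2 -


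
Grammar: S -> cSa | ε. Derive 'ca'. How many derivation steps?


Derivation: S => cSa => ca
Steps: 2


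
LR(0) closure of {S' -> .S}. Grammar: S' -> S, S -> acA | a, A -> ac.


Start: S' -> .S
For each item with dot before a nonterminal B, add B -> .γ for every B-production
Closure: [S' -> .S, S -> .acA, S -> .a]


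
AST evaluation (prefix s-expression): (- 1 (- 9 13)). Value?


Evaluate inner: (- 9 13) = -4
Evaluate root: (- 1 -4) = 5
Result: 5


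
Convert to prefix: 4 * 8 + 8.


left-to-right (same/higher precedence on left): tree is (+ (* 4 8) 8)
Prefix: + * 4 8 8


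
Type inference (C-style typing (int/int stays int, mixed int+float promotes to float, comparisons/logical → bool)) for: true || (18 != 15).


Operand types: bool || bool
Rule: logical operators take bool operands and yield bool
Result type: bool


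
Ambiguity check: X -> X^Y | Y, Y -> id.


precedence layered via separate nonterminal Y: deterministic
Unambiguous


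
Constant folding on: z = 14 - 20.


14 - 20 = -6 at compile time
Optimized: z = -6


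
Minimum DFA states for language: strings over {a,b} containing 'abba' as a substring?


KMP-style automaton: 4 progress states + 1 absorbing accept = 5
Minimal DFA: 5 states


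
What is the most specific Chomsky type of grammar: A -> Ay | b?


Left-linear: every RHS is a terminal or one nonterminal followed by a terminal
Classification: Type 3 (Regular)


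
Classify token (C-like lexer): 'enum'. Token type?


Pattern: reserved word
Type: KEYWORD


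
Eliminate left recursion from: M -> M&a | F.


Left-recursive alternatives: M&a; non-recursive: F
Introduce M': M -> FM', M' -> &aM' | ε


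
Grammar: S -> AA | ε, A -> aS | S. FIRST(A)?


Per alternative of A: FIRST(aS) = {a}; FIRST(S) = {a, ε}
FIRST(A) = {a, ε}


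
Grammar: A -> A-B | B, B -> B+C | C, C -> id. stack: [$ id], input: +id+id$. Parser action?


'id' on top is the handle for C -> id
Action: reduce (C -> id)


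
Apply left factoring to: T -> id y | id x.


Common prefix: 'id'
Factored: T -> id T', T' -> y | x


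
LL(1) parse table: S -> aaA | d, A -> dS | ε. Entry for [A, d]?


For [A, d]: 'd' ∈ FIRST(dS)
Entry: A -> dS


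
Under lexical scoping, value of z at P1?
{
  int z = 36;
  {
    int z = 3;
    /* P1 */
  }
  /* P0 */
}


z declared in the same block as P1
z = 3


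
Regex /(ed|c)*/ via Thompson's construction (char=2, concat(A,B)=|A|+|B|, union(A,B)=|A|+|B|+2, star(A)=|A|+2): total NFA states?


Syntax tree has 3 char leaf(s), 1 union(s), 1 star(s)
chars contribute 3×2 = 6; each union adds +2; each star adds +2
Total: 6 + 2 + 2 = 10 states


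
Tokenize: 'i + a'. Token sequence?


Scan left to right, longest-match per lexeme
Tokens: ID(i), OP(+), ID(a)


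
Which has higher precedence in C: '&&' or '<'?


'<' is relational (level 7); '&&' is logical AND (level 2)
Higher level binds tighter
'<' has higher precedence than '&&'


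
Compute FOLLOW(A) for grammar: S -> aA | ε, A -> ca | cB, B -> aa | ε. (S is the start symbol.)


$ ∈ FOLLOW(S). For each A -> αBβ: add FIRST(β)\{ε} to FOLLOW(B); if β nullable, add FOLLOW(A).
FOLLOW(A) = {$}


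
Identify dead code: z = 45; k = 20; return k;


z is assigned but never read
Dead: 'z = 45'


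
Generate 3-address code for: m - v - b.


Break into single-operator statements:
t1 = m - v
t2 = t1 - b


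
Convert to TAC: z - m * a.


Break into single-operator statements:
t1 = m * a
t2 = z - t1


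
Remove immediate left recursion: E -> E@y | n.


Left-recursive alternatives: E@y; non-recursive: n
Introduce E': E -> nE', E' -> @yE' | ε


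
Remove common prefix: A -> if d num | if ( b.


Common prefix: 'if'
Factored: A -> if A', A' -> d num | ( b


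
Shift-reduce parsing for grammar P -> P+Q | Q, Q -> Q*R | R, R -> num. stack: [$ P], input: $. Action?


start symbol P on stack, input exhausted
Action: accept


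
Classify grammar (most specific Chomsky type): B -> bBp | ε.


Single nonterminal LHS, but b^n p^n is not regular
Classification: Type 2 (Context-Free)


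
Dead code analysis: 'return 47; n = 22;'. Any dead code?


statement follows a return and is unreachable
Dead: 'n = 22'


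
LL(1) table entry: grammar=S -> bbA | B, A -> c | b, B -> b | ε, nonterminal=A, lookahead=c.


For [A, c]: 'c' ∈ FIRST(c)
Entry: A -> c


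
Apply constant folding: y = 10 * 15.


10 * 15 = 150 at compile time
Optimized: y = 150


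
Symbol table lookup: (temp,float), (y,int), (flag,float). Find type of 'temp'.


Lookup 'temp' → type float


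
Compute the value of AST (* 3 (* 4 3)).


Evaluate inner: (* 4 3) = 12
Evaluate root: (* 3 12) = 36
Result: 36


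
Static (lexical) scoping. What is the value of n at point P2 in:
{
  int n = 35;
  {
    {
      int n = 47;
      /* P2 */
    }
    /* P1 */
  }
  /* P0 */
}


n declared in the same block as P2
n = 47


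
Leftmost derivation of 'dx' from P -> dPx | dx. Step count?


Derivation: P => dx
Steps: 1


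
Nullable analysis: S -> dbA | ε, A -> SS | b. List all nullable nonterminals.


A nonterminal is nullable iff some alternative derives ε (directly, or every symbol in it is nullable)
Nullable: {A, S}


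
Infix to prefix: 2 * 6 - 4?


left-to-right (same/higher precedence on left): tree is (- (* 2 6) 4)
Prefix: - * 2 6 4


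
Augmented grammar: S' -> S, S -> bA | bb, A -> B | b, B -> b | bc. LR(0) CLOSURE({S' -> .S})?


Start: S' -> .S
For each item with dot before a nonterminal B, add B -> .γ for every B-production
Closure: [S' -> .S, S -> .bA, S -> .bb]


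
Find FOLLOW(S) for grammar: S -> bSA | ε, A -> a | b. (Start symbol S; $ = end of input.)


$ ∈ FOLLOW(S). For each A -> αBβ: add FIRST(β)\{ε} to FOLLOW(B); if β nullable, add FOLLOW(A).
FOLLOW(S) = {$, a, b}


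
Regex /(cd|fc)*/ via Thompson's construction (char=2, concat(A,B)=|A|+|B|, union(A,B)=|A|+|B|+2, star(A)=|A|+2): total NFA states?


Syntax tree has 4 char leaf(s), 1 union(s), 1 star(s)
chars contribute 4×2 = 8; each union adds +2; each star adds +2
Total: 8 + 2 + 2 = 12 states


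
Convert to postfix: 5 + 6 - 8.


Left to right (same or higher precedence on left)
Postfix: 5 6 + 8 -


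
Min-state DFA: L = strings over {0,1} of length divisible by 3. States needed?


Track length mod 3: states 0..2, accept at 0
Minimal DFA: 3 states


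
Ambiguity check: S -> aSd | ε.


balanced a^n…d^n: each string has a unique parse
Unambiguous


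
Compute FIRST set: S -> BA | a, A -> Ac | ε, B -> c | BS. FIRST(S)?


Per alternative of S: FIRST(BA) = {c}; FIRST(a) = {a}
FIRST(S) = {a, c}


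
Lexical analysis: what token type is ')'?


Pattern: delimiter/punctuation
Type: PUNCTUATION


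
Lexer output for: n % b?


Scan left to right, longest-match per lexeme
Tokens: ID(n), OP(%), ID(b)


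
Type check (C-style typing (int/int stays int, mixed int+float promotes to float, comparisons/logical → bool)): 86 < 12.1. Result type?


Operand types: int < float
Rule: comparison yields bool
Result type: bool


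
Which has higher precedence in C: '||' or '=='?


'==' is equality (level 6); '||' is logical OR (level 1)
Higher level binds tighter
'==' has higher precedence than '||'


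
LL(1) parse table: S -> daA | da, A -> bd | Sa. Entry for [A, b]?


For [A, b]: 'b' ∈ FIRST(bd)
Entry: A -> bd


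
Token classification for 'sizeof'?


Pattern: reserved word
Type: KEYWORD


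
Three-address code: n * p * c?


Break into single-operator statements:
t1 = n * p
t2 = t1 * c


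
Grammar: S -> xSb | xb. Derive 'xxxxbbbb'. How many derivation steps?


Derivation: S => xSb => xxSbb => xxxSbbb => xxxxbbbb
Steps: 4


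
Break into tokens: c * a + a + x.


Scan left to right, longest-match per lexeme
Tokens: ID(c), OP(*), ID(a), OP(+), ID(a), OP(+), ID(x)


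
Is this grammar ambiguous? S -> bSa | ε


balanced b^n…a^n: each string has a unique parse
Unambiguous


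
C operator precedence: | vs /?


'/' is multiplicative (level 10); '|' is bitwise OR (level 3)
Higher level binds tighter
'/' has higher precedence than '|'


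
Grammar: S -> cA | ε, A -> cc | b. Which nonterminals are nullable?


A nonterminal is nullable iff some alternative derives ε (directly, or every symbol in it is nullable)
Nullable: {S}


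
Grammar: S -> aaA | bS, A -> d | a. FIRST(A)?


Per alternative of A: FIRST(d) = {d}; FIRST(a) = {a}
FIRST(A) = {a, d}


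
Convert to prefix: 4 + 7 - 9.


left-to-right (same/higher precedence on left): tree is (- (+ 4 7) 9)
Prefix: - + 4 7 9


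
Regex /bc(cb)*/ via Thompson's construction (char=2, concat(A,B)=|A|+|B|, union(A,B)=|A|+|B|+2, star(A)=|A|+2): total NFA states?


Syntax tree has 4 char leaf(s), 0 union(s), 1 star(s)
chars contribute 4×2 = 8; each union adds +2; each star adds +2
Total: 8 + 0 + 2 = 10 states


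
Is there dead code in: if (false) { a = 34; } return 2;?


condition is constant false, so the whole block is unreachable
Dead: 'if (false) { a = 34; }'


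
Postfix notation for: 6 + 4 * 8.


* has higher precedence, evaluate 4*8 first
Postfix: 6 4 8 * +


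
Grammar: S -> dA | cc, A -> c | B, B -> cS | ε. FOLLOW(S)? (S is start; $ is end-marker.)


$ ∈ FOLLOW(S). For each A -> αBβ: add FIRST(β)\{ε} to FOLLOW(B); if β nullable, add FOLLOW(A).
FOLLOW(S) = {$}


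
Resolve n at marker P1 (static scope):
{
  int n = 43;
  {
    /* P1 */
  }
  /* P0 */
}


P1's block does not declare n; resolves to the enclosing declaration at depth 0
n = 43


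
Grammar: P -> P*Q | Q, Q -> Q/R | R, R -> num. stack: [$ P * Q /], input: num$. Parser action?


no handle; shift 'num'
Action: shift


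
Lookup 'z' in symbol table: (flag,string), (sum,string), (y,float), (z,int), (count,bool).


Lookup 'z' → type int


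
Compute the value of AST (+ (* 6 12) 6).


Evaluate inner: (* 6 12) = 72
Evaluate root: (+ 72 6) = 78
Result: 78


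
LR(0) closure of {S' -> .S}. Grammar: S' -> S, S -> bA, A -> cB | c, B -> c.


Start: S' -> .S
For each item with dot before a nonterminal B, add B -> .γ for every B-production
Closure: [S' -> .S, S -> .bA]


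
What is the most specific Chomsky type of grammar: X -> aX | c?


Right-linear: every RHS is a terminal or a terminal followed by one nonterminal
Classification: Type 3 (Regular)


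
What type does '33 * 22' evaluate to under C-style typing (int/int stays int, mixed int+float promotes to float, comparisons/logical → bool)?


Operand types: int * int
Rule: mixed int/float promotes to float; int/int stays int
Result type: int


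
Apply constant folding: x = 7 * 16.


7 * 16 = 112 at compile time
Optimized: x = 112


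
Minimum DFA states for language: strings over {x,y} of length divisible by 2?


Track length mod 2: states 0..1, accept at 0
Minimal DFA: 2 states


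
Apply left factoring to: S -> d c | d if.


Common prefix: 'd'
Factored: S -> d S', S' -> c | if


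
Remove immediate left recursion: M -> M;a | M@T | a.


Left-recursive alternatives: M;a, M@T; non-recursive: a
Introduce M': M -> aM', M' -> ;aM' | @TM' | ε


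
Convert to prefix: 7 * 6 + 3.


left-to-right (same/higher precedence on left): tree is (+ (* 7 6) 3)
Prefix: + * 7 6 3


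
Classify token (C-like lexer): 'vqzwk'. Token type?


Pattern: letter/underscore followed by alphanumerics, not a keyword
Type: IDENTIFIER


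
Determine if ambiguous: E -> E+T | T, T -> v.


precedence layered via separate nonterminal T: deterministic
Unambiguous


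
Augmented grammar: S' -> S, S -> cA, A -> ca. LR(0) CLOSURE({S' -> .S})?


Start: S' -> .S
For each item with dot before a nonterminal B, add B -> .γ for every B-production
Closure: [S' -> .S, S -> .cA]


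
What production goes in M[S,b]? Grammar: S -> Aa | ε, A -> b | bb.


For [S, b]: 'b' ∈ FIRST(Aa)
Entry: S -> Aa


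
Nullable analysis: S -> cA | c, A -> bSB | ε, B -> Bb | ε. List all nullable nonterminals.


A nonterminal is nullable iff some alternative derives ε (directly, or every symbol in it is nullable)
Nullable: {A, B}


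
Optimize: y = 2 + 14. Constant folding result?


2 + 14 = 16 at compile time
Optimized: y = 16


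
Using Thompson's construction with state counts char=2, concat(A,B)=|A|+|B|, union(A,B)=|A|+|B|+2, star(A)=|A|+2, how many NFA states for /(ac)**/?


Syntax tree has 2 char leaf(s), 0 union(s), 2 star(s)
chars contribute 2×2 = 4; each union adds +2; each star adds +2
Total: 4 + 0 + 4 = 8 states


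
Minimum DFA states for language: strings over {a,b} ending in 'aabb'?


Track the longest suffix of input matching a prefix of 'aabb': 5 classes (prefixes of length 0..4)
Minimal DFA: 5 states


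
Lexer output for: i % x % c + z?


Scan left to right, longest-match per lexeme
Tokens: ID(i), OP(%), ID(x), OP(%), ID(c), OP(+), ID(z)


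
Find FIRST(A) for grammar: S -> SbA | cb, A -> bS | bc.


Per alternative of A: FIRST(bS) = {b}; FIRST(bc) = {b}
FIRST(A) = {b}


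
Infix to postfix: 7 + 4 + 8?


Left to right (same or higher precedence on left)
Postfix: 7 4 + 8 +


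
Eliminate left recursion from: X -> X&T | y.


Left-recursive alternatives: X&T; non-recursive: y
Introduce X': X -> yX', X' -> &TX' | ε


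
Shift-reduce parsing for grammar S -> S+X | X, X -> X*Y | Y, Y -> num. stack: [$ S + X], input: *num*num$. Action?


'*' can extend X; shift to build X -> X*Y
Action: shift


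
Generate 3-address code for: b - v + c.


Break into single-operator statements:
t1 = b - v
t2 = t1 + c


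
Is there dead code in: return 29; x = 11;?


statement follows a return and is unreachable
Dead: 'x = 11'


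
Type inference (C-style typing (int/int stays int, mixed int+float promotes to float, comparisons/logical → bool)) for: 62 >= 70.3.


Operand types: int >= float
Rule: comparison yields bool
Result type: bool


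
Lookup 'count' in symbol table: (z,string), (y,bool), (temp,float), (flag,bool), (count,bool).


Lookup 'count' → type bool


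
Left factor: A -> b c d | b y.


Common prefix: 'b'
Factored: A -> b A', A' -> c d | y


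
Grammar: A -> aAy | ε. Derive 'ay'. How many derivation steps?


Derivation: A => aAy => ay
Steps: 2


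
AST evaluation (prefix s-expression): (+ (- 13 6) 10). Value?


Evaluate inner: (- 13 6) = 7
Evaluate root: (+ 7 10) = 17
Result: 17


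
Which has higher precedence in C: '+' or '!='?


'+' is additive (level 9); '!=' is equality (level 6)
Higher level binds tighter
'+' has higher precedence than '!='


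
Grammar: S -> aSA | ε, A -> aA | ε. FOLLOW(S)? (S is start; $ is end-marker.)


$ ∈ FOLLOW(S). For each A -> αBβ: add FIRST(β)\{ε} to FOLLOW(B); if β nullable, add FOLLOW(A).
FOLLOW(S) = {$, a}


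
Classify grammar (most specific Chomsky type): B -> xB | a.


Right-linear: every RHS is a terminal or a terminal followed by one nonterminal
Classification: Type 3 (Regular)


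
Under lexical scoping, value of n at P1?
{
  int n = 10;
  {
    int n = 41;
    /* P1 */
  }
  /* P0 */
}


n declared in the same block as P1
n = 41


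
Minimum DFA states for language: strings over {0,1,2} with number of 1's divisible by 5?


Track (count of 1) mod 5: states 0..4, accept at 0
Minimal DFA: 5 states


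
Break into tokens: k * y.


Scan left to right, longest-match per lexeme
Tokens: ID(k), OP(*), ID(y)


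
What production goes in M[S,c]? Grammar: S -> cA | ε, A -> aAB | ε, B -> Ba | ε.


For [S, c]: 'c' ∈ FIRST(cA)
Entry: S -> cA


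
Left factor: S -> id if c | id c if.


Common prefix: 'id'
Factored: S -> id S', S' -> if c | c if


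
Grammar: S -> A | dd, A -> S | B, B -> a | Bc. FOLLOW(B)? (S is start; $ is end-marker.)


$ ∈ FOLLOW(S). For each A -> αBβ: add FIRST(β)\{ε} to FOLLOW(B); if β nullable, add FOLLOW(A).
FOLLOW(B) = {$, c}


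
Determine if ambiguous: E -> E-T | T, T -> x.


precedence layered via separate nonterminal T: deterministic
Unambiguous


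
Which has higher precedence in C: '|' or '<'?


'<' is relational (level 7); '|' is bitwise OR (level 3)
Higher level binds tighter
'<' has higher precedence than '|'


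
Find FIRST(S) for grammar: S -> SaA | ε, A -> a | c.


Per alternative of S: FIRST(SaA) = {a}; FIRST(ε) = {ε}
FIRST(S) = {a, ε}


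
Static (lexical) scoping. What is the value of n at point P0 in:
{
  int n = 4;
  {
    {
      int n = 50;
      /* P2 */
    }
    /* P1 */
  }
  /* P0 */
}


n declared in the same block as P0
n = 4


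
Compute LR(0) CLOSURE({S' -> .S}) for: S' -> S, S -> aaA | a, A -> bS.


Start: S' -> .S
For each item with dot before a nonterminal B, add B -> .γ for every B-production
Closure: [S' -> .S, S -> .aaA, S -> .a]


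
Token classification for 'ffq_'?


Pattern: letter/underscore followed by alphanumerics, not a keyword
Type: IDENTIFIER


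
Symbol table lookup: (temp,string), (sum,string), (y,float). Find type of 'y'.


Lookup 'y' → type float


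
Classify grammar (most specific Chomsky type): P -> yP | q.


Right-linear: every RHS is a terminal or a terminal followed by one nonterminal
Classification: Type 3 (Regular)


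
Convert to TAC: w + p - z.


Break into single-operator statements:
t1 = w + p
t2 = t1 - z


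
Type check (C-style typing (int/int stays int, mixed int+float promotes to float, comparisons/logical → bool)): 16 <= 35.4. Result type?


Operand types: int <= float
Rule: comparison yields bool
Result type: bool


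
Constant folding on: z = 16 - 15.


16 - 15 = 1 at compile time
Optimized: z = 1


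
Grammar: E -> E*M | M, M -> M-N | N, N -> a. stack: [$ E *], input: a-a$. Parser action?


no handle ('E*' is not any RHS); shift 'a'
Action: shift


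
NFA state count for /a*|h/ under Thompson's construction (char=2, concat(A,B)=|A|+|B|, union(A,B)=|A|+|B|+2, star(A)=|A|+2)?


Syntax tree has 2 char leaf(s), 1 union(s), 1 star(s)
chars contribute 2×2 = 4; each union adds +2; each star adds +2
Total: 4 + 2 + 2 = 8 states


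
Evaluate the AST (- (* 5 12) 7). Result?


Evaluate inner: (* 5 12) = 60
Evaluate root: (- 60 7) = 53
Result: 53


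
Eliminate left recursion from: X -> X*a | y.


Left-recursive alternatives: X*a; non-recursive: y
Introduce X': X -> yX', X' -> *aX' | ε


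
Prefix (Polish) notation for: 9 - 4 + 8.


left-to-right (same/higher precedence on left): tree is (+ (- 9 4) 8)
Prefix: + - 9 4 8


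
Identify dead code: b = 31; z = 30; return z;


b is assigned but never read
Dead: 'b = 31'


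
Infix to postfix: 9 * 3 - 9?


Left to right (same or higher precedence on left)
Postfix: 9 3 * 9 -


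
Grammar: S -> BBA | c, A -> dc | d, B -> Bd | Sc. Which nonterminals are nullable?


A nonterminal is nullable iff some alternative derives ε (directly, or every symbol in it is nullable)
Nullable: {}


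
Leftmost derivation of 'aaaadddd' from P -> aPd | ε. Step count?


Derivation: P => aPd => aaPdd => aaaPddd => aaaaPdddd => aaaadddd
Steps: 5


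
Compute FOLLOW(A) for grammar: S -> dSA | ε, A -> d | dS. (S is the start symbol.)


$ ∈ FOLLOW(S). For each A -> αBβ: add FIRST(β)\{ε} to FOLLOW(B); if β nullable, add FOLLOW(A).
FOLLOW(A) = {$, d}


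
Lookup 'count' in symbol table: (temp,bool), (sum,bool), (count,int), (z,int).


Lookup 'count' → type int


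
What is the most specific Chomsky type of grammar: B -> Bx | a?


Left-linear: every RHS is a terminal or one nonterminal followed by a terminal
Classification: Type 3 (Regular)


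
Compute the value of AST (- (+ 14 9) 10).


Evaluate inner: (+ 14 9) = 23
Evaluate root: (- 23 10) = 13
Result: 13


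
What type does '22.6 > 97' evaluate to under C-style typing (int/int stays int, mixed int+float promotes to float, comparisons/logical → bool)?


Operand types: float > int
Rule: comparison yields bool
Result type: bool


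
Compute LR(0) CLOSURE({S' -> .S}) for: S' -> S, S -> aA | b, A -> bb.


Start: S' -> .S
For each item with dot before a nonterminal B, add B -> .γ for every B-production
Closure: [S' -> .S, S -> .aA, S -> .b]


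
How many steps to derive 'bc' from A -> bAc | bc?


Derivation: A => bc
Steps: 1


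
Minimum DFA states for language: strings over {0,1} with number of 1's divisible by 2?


Track (count of 1) mod 2: states 0..1, accept at 0
Minimal DFA: 2 states


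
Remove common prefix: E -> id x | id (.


Common prefix: 'id'
Factored: E -> id E', E' -> x | (


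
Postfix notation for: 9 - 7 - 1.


Left to right (same or higher precedence on left)
Postfix: 9 7 - 1 -


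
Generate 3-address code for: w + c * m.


Break into single-operator statements:
t1 = c * m
t2 = w + t1


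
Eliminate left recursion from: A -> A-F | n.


Left-recursive alternatives: A-F; non-recursive: n
Introduce A': A -> nA', A' -> -FA' | ε


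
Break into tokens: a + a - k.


Scan left to right, longest-match per lexeme
Tokens: ID(a), OP(+), ID(a), OP(-), ID(k)


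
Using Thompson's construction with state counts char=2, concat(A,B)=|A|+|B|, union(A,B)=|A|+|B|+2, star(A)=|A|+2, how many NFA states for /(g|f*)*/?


Syntax tree has 2 char leaf(s), 1 union(s), 2 star(s)
chars contribute 2×2 = 4; each union adds +2; each star adds +2
Total: 4 + 2 + 4 = 10 states


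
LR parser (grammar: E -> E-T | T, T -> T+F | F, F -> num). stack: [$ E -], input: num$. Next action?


no handle ('E-' is not any RHS); shift 'num'
Action: shift


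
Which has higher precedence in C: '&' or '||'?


'&' is bitwise AND (level 5); '||' is logical OR (level 1)
Higher level binds tighter
'&' has higher precedence than '||'


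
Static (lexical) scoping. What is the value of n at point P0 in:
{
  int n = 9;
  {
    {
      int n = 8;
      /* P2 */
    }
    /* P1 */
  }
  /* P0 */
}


n declared in the same block as P0
n = 9


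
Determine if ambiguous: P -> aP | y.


right-linear, alternatives start with distinct terminals 'a' vs 'y': unique leftmost derivation
Unambiguous


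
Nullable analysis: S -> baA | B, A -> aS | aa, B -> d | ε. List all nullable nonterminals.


A nonterminal is nullable iff some alternative derives ε (directly, or every symbol in it is nullable)
Nullable: {B, S}


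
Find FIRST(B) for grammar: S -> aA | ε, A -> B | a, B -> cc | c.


Per alternative of B: FIRST(cc) = {c}; FIRST(c) = {c}
FIRST(B) = {c}


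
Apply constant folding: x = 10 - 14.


10 - 14 = -4 at compile time
Optimized: x = -4


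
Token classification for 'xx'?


Pattern: letter/underscore followed by alphanumerics, not a keyword
Type: IDENTIFIER


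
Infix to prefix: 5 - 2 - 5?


left-to-right (same/higher precedence on left): tree is (- (- 5 2) 5)
Prefix: - - 5 2 5


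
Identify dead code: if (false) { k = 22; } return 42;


condition is constant false, so the whole block is unreachable
Dead: 'if (false) { k = 22; }'


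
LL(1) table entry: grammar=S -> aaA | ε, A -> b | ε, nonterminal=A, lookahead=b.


For [A, b]: 'b' ∈ FIRST(b)
Entry: A -> b


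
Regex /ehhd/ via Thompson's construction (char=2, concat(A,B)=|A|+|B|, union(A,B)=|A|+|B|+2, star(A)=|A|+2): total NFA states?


Syntax tree has 4 char leaf(s), 0 union(s), 0 star(s)
chars contribute 4×2 = 8; each union adds +2; each star adds +2
Total: 8 + 0 + 0 = 8 states


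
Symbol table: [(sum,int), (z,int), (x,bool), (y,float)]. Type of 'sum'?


Lookup 'sum' → type int


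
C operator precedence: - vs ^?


'-' is additive (level 9); '^' is bitwise XOR (level 4)
Higher level binds tighter
'-' has higher precedence than '^'


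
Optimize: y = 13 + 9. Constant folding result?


13 + 9 = 22 at compile time
Optimized: y = 22


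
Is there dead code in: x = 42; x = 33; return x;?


first assignment to x is overwritten before any read
Dead: 'x = 42'


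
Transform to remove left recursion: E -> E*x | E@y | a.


Left-recursive alternatives: E*x, E@y; non-recursive: a
Introduce E': E -> aE', E' -> *xE' | @yE' | ε
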